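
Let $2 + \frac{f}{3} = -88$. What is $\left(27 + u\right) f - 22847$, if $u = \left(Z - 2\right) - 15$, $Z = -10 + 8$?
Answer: $-25007$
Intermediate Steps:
$f = -270$ ($f = -6 + 3 \left(-88\right) = -6 - 264 = -270$)
$Z = -2$
$u = -19$ ($u = \left(-2 - 2\right) - 15 = -4 - 15 = -19$)
$\left(27 + u\right) f - 22847 = \left(27 - 19\right) \left(-270\right) - 22847 = 8 \left(-270\right) - 22847 = -2160 - 22847 = -25007$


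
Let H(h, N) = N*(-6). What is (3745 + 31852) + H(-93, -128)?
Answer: 36365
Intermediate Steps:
H(h, N) = -6*N
(3745 + 31852) + H(-93, -128) = (3745 + 31852) - 6*(-128) = 35597 + 768 = 36365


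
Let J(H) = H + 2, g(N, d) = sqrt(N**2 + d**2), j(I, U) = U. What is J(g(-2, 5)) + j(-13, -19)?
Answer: -17 + sqrt(29) ≈ -11.615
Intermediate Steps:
J(H) = 2 + H
J(g(-2, 5)) + j(-13, -19) = (2 + sqrt((-2)**2 + 5**2)) - 19 = (2 + sqrt(4 + 25)) - 19 = (2 + sqrt(29)) - 19 = -17 + sqrt(29)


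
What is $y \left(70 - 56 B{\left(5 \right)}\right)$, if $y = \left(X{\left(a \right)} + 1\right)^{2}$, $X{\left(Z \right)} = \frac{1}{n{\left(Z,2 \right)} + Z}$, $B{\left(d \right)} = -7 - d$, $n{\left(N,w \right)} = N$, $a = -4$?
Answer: $\frac{18179}{32} \approx 568.09$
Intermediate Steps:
$X{\left(Z \right)} = \frac{1}{2 Z}$ ($X{\left(Z \right)} = \frac{1}{Z + Z} = \frac{1}{2 Z}$)
$y = \frac{49}{64}$ ($y = \left(\frac{1}{2 \left(-4\right)} + 1\right)^{2} = \left(\frac{1}{2} \left(- \frac{1}{4}\right) + 1\right)^{2} = \left(- \frac{1}{8} + 1\right)^{2} = \left(\frac{7}{8}\right)^{2} = \frac{49}{64} \approx 0.76563$)
$y \left(70 - 56 B{\left(5 \right)}\right) = \frac{49 \left(70 - 56 \left(-7 - 5\right)\right)}{64} = \frac{49 \left(70 - -672\right)}{64} = \frac{49 \left(70 + 672\right)}{64} = \frac{49}{64} \cdot 742 = \frac{18179}{32}$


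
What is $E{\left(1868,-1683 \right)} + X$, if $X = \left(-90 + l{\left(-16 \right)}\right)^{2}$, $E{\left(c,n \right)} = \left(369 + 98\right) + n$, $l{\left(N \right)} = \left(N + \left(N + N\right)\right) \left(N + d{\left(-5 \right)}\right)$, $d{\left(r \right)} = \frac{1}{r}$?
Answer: $\frac{11789444}{25} \approx 4.7158 \cdot 10^{5}$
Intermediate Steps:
$l{\left(N \right)} = 3 N \left(- \frac{1}{5} + N\right)$ ($l{\left(N \right)} = \left(N + \left(N + N\right)\right) \left(N + \frac{1}{-5}\right) = \left(N + 2 N\right) \left(N - \frac{1}{5}\right) = 3 N \left(- \frac{1}{5} + N\right)$)
$E{\left(c,n \right)} = 467 + n$
$X = \frac{11819844}{25}$ ($X = \left(-90 + \frac{3}{5} \left(-16\right) \left(-1 + 5 \left(-16\right)\right)\right)^{2} = \left(-90 + \frac{3}{5} \left(-16\right) \left(-1 - 80\right)\right)^{2} = \left(-90 + \frac{3}{5} \left(-16\right) \left(-81\right)\right)^{2} = \left(-90 + \frac{3888}{5}\right)^{2} = \left(\frac{3438}{5}\right)^{2} = \frac{11819844}{25} \approx 4.7279 \cdot 10^{5}$)
$E{\left(1868,-1683 \right)} + X = \left(467 - 1683\right) + \frac{11819844}{25} = -1216 + \frac{11819844}{25} = \frac{11789444}{25}$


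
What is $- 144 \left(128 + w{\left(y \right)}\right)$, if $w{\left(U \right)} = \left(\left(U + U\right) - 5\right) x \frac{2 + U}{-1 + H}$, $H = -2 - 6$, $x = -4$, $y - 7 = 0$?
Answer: $-23616$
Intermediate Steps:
$y = 7$ ($y = 7 + 0 = 7$)
$H = -8$ ($H = -2 - 6 = -8$)
$w{\left(U \right)} = \left(20 - 8 U\right) \left(- \frac{2}{9} - \frac{U}{9}\right)$ ($w{\left(U \right)} = \left(\left(U + U\right) - 5\right) \left(-4\right) \frac{2 + U}{-1 - 8} = \left(2 U - 5\right) \left(-4\right) \frac{2 + U}{-9} = \left(-5 + 2 U\right) \left(-4\right) \left(2 + U\right) \left(- \frac{1}{9}\right) = \left(20 - 8 U\right) \left(- \frac{2}{9} - \frac{U}{9}\right)$)
$- 144 \left(128 + w{\left(y \right)}\right) = - 144 \left(128 - \left(\frac{68}{9} - \frac{392}{9}\right)\right) = - 144 \left(128 - -36\right) = - 144 \left(128 + 36\right) = \left(-144\right) 164 = -23616$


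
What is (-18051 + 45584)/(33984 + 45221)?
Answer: 27533/79205 ≈ 0.34762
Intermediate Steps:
(-18051 + 45584)/(33984 + 45221) = 27533/79205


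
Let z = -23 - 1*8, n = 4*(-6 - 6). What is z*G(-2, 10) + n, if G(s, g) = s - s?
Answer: -48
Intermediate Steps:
G(s, g) = 0
n = -48 (n = 4*(-12) = -48)
z = -31 (z = -23 - 8 = -31)
z*G(-2, 10) + n = -31*0 - 48 = 0 - 48 = -48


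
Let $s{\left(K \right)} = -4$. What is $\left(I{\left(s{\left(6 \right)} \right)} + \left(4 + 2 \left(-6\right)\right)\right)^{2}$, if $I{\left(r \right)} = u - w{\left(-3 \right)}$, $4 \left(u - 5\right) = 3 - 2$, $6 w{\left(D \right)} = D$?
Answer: $\frac{81}{16} \approx 5.0625$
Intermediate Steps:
$w{\left(D \right)} = \frac{D}{6}$
$u = \frac{21}{4}$ ($u = 5 + \frac{3 - 2}{4} = 5 + \frac{1}{4} \cdot 1 = 5 + \frac{1}{4} = \frac{21}{4} \approx 5.25$)
$I{\left(r \right)} = \frac{23}{4}$ ($I{\left(r \right)} = \frac{21}{4} - \frac{1}{6} \left(-3\right) = \frac{21}{4} - - \frac{1}{2} = \frac{21}{4} + \frac{1}{2} = \frac{23}{4}$)
$\left(I{\left(s{\left(6 \right)} \right)} + \left(4 + 2 \left(-6\right)\right)\right)^{2} = \left(\frac{23}{4} + \left(4 + 2 \left(-6\right)\right)\right)^{2} = \left(\frac{23}{4} + \left(4 - 12\right)\right)^{2} = \left(\frac{23}{4} - 8\right)^{2} = \left(- \frac{9}{4}\right)^{2} = \frac{81}{16}$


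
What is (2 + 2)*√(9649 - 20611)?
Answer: 12*I*√1218 ≈ 418.8*I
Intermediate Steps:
(2 + 2)*√(9649 - 20611) = 4*√(-10962) = 4*(3*I*√1218) = 12*I*√1218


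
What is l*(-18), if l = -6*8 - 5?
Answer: 954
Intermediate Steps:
l = -53 (l = -48 - 5 = -53)
l*(-18) = -53*(-18) = 954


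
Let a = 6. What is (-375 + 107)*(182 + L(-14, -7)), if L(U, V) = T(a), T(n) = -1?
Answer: -48508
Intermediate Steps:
L(U, V) = -1
(-375 + 107)*(182 + L(-14, -7)) = (-375 + 107)*(182 - 1) = -268*181 = -48508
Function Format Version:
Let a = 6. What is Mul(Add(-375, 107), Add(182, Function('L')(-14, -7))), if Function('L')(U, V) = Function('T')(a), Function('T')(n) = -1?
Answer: -48508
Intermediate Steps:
Function('L')(U, V) = -1
Mul(Add(-375, 107), Add(182, Function('L')(-14, -7))) = Mul(Add(-375, 107), Add(182, -1)) = Mul(-268, 181) = -48508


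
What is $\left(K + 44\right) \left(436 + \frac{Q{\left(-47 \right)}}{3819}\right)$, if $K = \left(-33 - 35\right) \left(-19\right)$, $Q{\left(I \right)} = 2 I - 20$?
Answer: $\frac{39024560}{67} \approx 5.8246 \cdot 10^{5}$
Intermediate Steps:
$Q{\left(I \right)} = -20 + 2 I$ ($Q{\left(I \right)} = 2 I - 20 = -20 + 2 I$)
$K = 1292$ ($K = \left(-68\right) \left(-19\right) = 1292$)
$\left(K + 44\right) \left(436 + \frac{Q{\left(-47 \right)}}{3819}\right) = \left(1292 + 44\right) \left(436 + \frac{-20 + 2 \left(-47\right)}{3819}\right) = 1336 \left(436 + \left(-20 - 94\right) \frac{1}{3819}\right) = 1336 \left(436 - \frac{2}{67}\right) = 1336 \cdot \frac{29210}{67} = \frac{39024560}{67}$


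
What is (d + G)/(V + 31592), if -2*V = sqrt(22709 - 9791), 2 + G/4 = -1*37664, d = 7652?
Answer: -9036070208/1996102469 - 143012*sqrt(12918)/1996102469 ≈ -4.5350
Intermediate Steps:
G = -150664 (G = -8 + 4*(-1*37664) = -8 + 4*(-37664) = -8 - 150656 = -150664)
V = -sqrt(12918)/2 (V = -sqrt(22709 - 9791)/2 = -sqrt(12918)/2 ≈ -56.829)
(d + G)/(V + 31592) = (7652 - 150664)/(-sqrt(12918)/2 + 31592) = -143012/(31592 - sqrt(12918)/2)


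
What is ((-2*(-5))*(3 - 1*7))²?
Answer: 1600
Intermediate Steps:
((-2*(-5))*(3 - 1*7))² = (10*(3 - 7))² = (10*(-4))² = (-40)² = 1600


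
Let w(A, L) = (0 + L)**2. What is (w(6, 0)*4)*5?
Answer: 0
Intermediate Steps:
w(A, L) = L**2
(w(6, 0)*4)*5 = (0**2*4)*5 = (0*4)*5 = 0*5 = 0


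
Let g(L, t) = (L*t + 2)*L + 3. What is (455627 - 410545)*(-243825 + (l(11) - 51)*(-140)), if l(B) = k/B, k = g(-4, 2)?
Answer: -117542974830/11 ≈ -1.0686e+10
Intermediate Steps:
g(L, t) = 3 + L*(2 + L*t) (g(L, t) = (2 + L*t)*L + 3 = L*(2 + L*t) + 3 = 3 + L*(2 + L*t))
k = 27 (k = 3 + 2*(-4) + 2*(-4)² = 3 - 8 + 2*16 = 3 - 8 + 32 = 27)
l(B) = 27/B
(455627 - 410545)*(-243825 + (l(11) - 51)*(-140)) = (455627 - 410545)*(-243825 + (27/11 - 51)*(-140)) = 45082*(-243825 + (27*(1/11) - 51)*(-140)) = 45082*(-243825 + (27/11 - 51)*(-140)) = 45082*(-243825 - 534/11*(-140)) = 45082*(-243825 + 74760/11) = 45082*(-2607315/11) = -117542974830/11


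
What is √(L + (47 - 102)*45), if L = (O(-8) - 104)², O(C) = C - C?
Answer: √8341 ≈ 91.329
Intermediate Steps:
O(C) = 0
L = 10816 (L = (0 - 104)² = (-104)² = 10816)
√(L + (47 - 102)*45) = √(10816 + (47 - 102)*45) = √(10816 - 55*45) = √(10816 - 2475) = √8341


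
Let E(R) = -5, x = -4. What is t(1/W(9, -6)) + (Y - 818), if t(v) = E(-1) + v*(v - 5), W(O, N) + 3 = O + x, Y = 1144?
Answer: 1275/4 ≈ 318.75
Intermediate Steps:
W(O, N) = -7 + O (W(O, N) = -3 + (O - 4) = -3 + (-4 + O) = -7 + O)
t(v) = -5 + v*(-5 + v) (t(v) = -5 + v*(v - 5) = -5 + v*(-5 + v))
t(1/W(9, -6)) + (Y - 818) = (-5 + (1/(-7 + 9))**2 - 5/(-7 + 9)) + (1144 - 818) = (-5 + (1/2)**2 - 5/2) + 326 = (-5 + (1/2)**2 - 5*1/2) + 326 = (-5 + 1/4 - 5/2) + 326 = -29/4 + 326 = 1275/4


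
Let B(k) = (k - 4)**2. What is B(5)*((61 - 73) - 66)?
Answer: -78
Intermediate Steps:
B(k) = (-4 + k)**2
B(5)*((61 - 73) - 66) = (-4 + 5)**2*((61 - 73) - 66) = 1**2*(-12 - 66) = 1*(-78) = -78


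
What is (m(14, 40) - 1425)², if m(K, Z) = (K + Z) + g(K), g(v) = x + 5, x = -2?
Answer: 1871424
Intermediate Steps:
g(v) = 3 (g(v) = -2 + 5 = 3)
m(K, Z) = 3 + K + Z (m(K, Z) = (K + Z) + 3 = 3 + K + Z)
(m(14, 40) - 1425)² = ((3 + 14 + 40) - 1425)² = (57 - 1425)² = (-1368)² = 1871424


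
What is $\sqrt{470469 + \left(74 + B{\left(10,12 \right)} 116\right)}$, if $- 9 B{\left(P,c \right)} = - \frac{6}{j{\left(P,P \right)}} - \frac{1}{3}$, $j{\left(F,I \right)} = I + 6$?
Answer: $\frac{\sqrt{152458890}}{18} \approx 685.97$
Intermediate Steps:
$j{\left(F,I \right)} = 6 + I$
$B{\left(P,c \right)} = \frac{1}{27} + \frac{2}{3 \left(6 + P\right)}$ ($B{\left(P,c \right)} = - \frac{- \frac{6}{6 + P} - \frac{1}{3}}{9} = - \frac{- \frac{1}{3} - \frac{6}{6 + P}}{9} = \frac{1}{27} + \frac{2}{3 \left(6 + P\right)}$)
$\sqrt{470469 + \left(74 + B{\left(10,12 \right)} 116\right)} = \sqrt{470469 + \left(74 + \frac{24 + 10}{27 \left(6 + 10\right)} 116\right)} = \sqrt{470469 + \left(74 + \frac{1}{27} \cdot \frac{1}{16} \cdot 34 \cdot 116\right)} = \sqrt{470469 + \left(74 + \frac{17}{216} \cdot 116\right)} = \sqrt{470469 + \left(74 + \frac{493}{54}\right)} = \sqrt{470469 + \frac{4489}{54}} = \sqrt{\frac{25409815}{54}} = \frac{\sqrt{152458890}}{18}$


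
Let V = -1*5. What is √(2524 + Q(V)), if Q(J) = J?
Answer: √2519 ≈ 50.190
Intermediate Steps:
V = -5
√(2524 + Q(V)) = √(2524 - 5) = √2519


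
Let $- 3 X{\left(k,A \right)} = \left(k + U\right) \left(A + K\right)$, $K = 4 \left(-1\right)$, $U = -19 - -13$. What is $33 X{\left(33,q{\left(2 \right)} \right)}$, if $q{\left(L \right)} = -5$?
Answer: $2673$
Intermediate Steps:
$U = -6$ ($U = -19 + 13 = -6$)
$K = -4$
$X{\left(k,A \right)} = - \frac{\left(-6 + k\right) \left(-4 + A\right)}{3}$ ($X{\left(k,A \right)} = - \frac{\left(k - 6\right) \left(A - 4\right)}{3} = - \frac{\left(-6 + k\right) \left(-4 + A\right)}{3}$)
$33 X{\left(33,q{\left(2 \right)} \right)} = 33 \left(-8 + 2 \left(-5\right) + \frac{4}{3} \cdot 33 - \left(- \frac{5}{3}\right) 33\right) = 33 \left(-8 - 10 + 44 + 55\right) = 33 \cdot 81 = 2673$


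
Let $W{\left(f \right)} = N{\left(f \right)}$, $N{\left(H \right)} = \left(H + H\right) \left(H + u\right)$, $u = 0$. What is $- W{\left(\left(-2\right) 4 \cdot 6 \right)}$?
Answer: $-4608$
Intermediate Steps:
$N{\left(H \right)} = 2 H^{2}$ ($N{\left(H \right)} = \left(H + H\right) \left(H + 0\right) = 2 H H = 2 H^{2}$)
$W{\left(f \right)} = 2 f^{2}$
$- W{\left(\left(-2\right) 4 \cdot 6 \right)} = - 2 \left(\left(-2\right) 4 \cdot 6\right)^{2} = - 2 \left(\left(-8\right) 6\right)^{2} = - 2 \left(-48\right)^{2} = - 2 \cdot 2304 = \left(-1\right) 4608 = -4608$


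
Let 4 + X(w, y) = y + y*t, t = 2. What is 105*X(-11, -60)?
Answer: -19320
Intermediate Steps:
X(w, y) = -4 + 3*y (X(w, y) = -4 + (y + y*2) = -4 + (y + 2*y) = -4 + 3*y)
105*X(-11, -60) = 105*(-4 + 3*(-60)) = 105*(-4 - 180) = 105*(-184) = -19320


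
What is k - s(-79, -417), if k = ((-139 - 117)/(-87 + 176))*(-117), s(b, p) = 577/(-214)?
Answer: 6461081/19046 ≈ 339.24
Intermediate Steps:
s(b, p) = -577/214 (s(b, p) = 577*(-1/214) = -577/214)
k = 29952/89 (k = -256/89*(-117) = 29952/89 ≈ 336.54)
k - s(-79, -417) = 29952/89 - 1*(-577/214) = 29952/89 + 577/214 = 6461081/19046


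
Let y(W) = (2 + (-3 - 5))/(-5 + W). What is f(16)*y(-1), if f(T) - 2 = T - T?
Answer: 2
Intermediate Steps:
f(T) = 2 (f(T) = 2 + (T - T) = 2 + 0 = 2)
y(W) = -6/(-5 + W) (y(W) = (2 - 8)/(-5 + W) = -6/(-5 + W))
f(16)*y(-1) = 2*(-6/(-5 - 1)) = 2*(-6/(-6)) = 2*(-6*(-⅙)) = 2*1 = 2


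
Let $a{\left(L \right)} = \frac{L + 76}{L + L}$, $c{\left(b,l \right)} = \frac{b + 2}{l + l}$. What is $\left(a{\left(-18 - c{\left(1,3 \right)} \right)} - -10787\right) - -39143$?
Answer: $\frac{3694705}{74} \approx 49928.0$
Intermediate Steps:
$c{\left(b,l \right)} = \frac{2 + b}{2 l}$
$a{\left(L \right)} = \frac{76 + L}{2 L}$
$\left(a{\left(-18 - c{\left(1,3 \right)} \right)} - -10787\right) - -39143 = \left(\frac{76 - \left(18 + \frac{2 + 1}{2 \cdot 3}\right)}{2 \left(-18 - \frac{2 + 1}{2 \cdot 3}\right)} - -10787\right) - -39143 = \left(\frac{76 - \left(18 + \frac{1}{2} \cdot \frac{1}{3} \cdot 3\right)}{2 \left(-18 - \frac{1}{2} \cdot \frac{1}{3} \cdot 3\right)} + 10787\right) + 39143 = \left(\frac{76 - \frac{37}{2}}{2 \left(-18 - \frac{1}{2}\right)} + 10787\right) + 39143 = \left(\frac{76 - \frac{37}{2}}{2 \left(- \frac{37}{2}\right)} + 10787\right) + 39143 = \left(\frac{1}{2} \left(- \frac{2}{37}\right) \frac{115}{2} + 10787\right) + 39143 = \left(- \frac{115}{74} + 10787\right) + 39143 = \frac{798123}{74} + 39143 = \frac{3694705}{74}$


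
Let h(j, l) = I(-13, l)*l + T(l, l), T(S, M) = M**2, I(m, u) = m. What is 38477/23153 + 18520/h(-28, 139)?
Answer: 551339869/202750821 ≈ 2.7193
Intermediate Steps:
h(j, l) = l**2 - 13*l (h(j, l) = -13*l + l**2 = l**2 - 13*l)
38477/23153 + 18520/h(-28, 139) = 38477/23153 + 18520/((139*(-13 + 139))) = 38477*(1/23153) + 18520/((139*126)) = 38477/23153 + 18520/17514 = 38477/23153 + 18520*(1/17514) = 38477/23153 + 9260/8757 = 551339869/202750821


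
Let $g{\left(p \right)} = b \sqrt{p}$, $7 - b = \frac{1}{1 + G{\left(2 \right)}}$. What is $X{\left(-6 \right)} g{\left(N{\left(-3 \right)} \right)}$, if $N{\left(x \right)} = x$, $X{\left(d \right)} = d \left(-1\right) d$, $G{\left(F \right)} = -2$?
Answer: $- 288 i \sqrt{3} \approx - 498.83 i$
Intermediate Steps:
$b = 8$ ($b = 7 - \frac{1}{1 - 2} = 7 - \frac{1}{-1} = 7 - -1 = 7 + 1 = 8$)
$X{\left(d \right)} = - d^{2}$ ($X{\left(d \right)} = - d d = - d^{2}$)
$g{\left(p \right)} = 8 \sqrt{p}$
$X{\left(-6 \right)} g{\left(N{\left(-3 \right)} \right)} = - \left(-6\right)^{2} \cdot 8 \sqrt{-3} = \left(-1\right) 36 \cdot 8 i \sqrt{3} = - 36 \cdot 8 i \sqrt{3} = - 288 i \sqrt{3}$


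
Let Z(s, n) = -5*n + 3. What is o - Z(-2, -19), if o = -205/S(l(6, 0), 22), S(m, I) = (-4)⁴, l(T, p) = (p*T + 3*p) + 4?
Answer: -25293/256 ≈ -98.801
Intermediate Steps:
Z(s, n) = 3 - 5*n
l(T, p) = 4 + 3*p + T*p (l(T, p) = (T*p + 3*p) + 4 = (3*p + T*p) + 4 = 4 + 3*p + T*p)
S(m, I) = 256
o = -205/256 ≈ -0.80078
o - Z(-2, -19) = -205/256 - (3 - 5*(-19)) = -205/256 - (3 + 95) = -205/256 - 1*98 = -205/256 - 98 = -25293/256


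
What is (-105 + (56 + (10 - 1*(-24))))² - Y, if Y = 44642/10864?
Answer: 1199879/5432 ≈ 220.89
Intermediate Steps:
Y = 22321/5432 (Y = 44642*(1/10864) = 22321/5432 ≈ 4.1092)
(-105 + (56 + (10 - 1*(-24))))² - Y = (-105 + (56 + (10 - 1*(-24))))² - 1*22321/5432 = (-105 + (56 + (10 + 24)))² - 22321/5432 = (-105 + (56 + 34))² - 22321/5432 = (-105 + 90)² - 22321/5432 = (-15)² - 22321/5432 = 225 - 22321/5432 = 1199879/5432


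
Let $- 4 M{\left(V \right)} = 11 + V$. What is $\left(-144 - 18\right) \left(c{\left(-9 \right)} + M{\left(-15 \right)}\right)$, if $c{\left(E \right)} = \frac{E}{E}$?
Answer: $-324$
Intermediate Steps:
$c{\left(E \right)} = 1$
$M{\left(V \right)} = - \frac{11}{4} - \frac{V}{4}$ ($M{\left(V \right)} = - \frac{11 + V}{4} = - \frac{11}{4} - \frac{V}{4}$)
$\left(-144 - 18\right) \left(c{\left(-9 \right)} + M{\left(-15 \right)}\right) = \left(-144 - 18\right) \left(1 - -1\right) = \left(-144 - 18\right) \left(1 + \left(- \frac{11}{4} + \frac{15}{4}\right)\right) = - 162 \left(1 + 1\right) = \left(-162\right) 2 = -324$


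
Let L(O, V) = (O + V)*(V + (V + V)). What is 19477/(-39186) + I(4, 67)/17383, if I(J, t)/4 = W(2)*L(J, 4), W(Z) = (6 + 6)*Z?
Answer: 22569485/681170238 ≈ 0.033133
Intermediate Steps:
W(Z) = 12*Z
L(O, V) = 3*V*(O + V) (L(O, V) = (O + V)*(V + 2*V) = (O + V)*(3*V) = 3*V*(O + V))
I(J, t) = 4608 + 1152*J (I(J, t) = 4*((12*2)*(3*4*(J + 4))) = 4*(24*(3*4*(4 + J))) = 4*(24*(48 + 12*J)) = 4*(1152 + 288*J) = 4608 + 1152*J)
19477/(-39186) + I(4, 67)/17383 = 19477/(-39186) + (4608 + 1152*4)/17383 = 19477*(-1/39186) + (4608 + 4608)*(1/17383) = -19477/39186 + 9216*(1/17383) = -19477/39186 + 9216/17383 = 22569485/681170238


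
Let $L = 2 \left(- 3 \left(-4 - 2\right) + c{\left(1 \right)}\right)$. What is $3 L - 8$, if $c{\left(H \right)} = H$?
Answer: $106$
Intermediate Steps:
$L = 38$ ($L = 2 \left(- 3 \left(-4 - 2\right) + 1\right) = 2 \left(\left(-3\right) \left(-6\right) + 1\right) = 2 \left(18 + 1\right) = 2 \cdot 19 = 38$)
$3 L - 8 = 3 \cdot 38 - 8 = 114 - 8 = 106$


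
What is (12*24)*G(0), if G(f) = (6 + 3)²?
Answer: 23328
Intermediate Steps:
G(f) = 81 (G(f) = 9² = 81)
(12*24)*G(0) = (12*24)*81 = 288*81 = 23328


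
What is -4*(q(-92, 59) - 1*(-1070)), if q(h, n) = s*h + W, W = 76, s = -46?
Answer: -21512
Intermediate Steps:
q(h, n) = 76 - 46*h (q(h, n) = -46*h + 76 = 76 - 46*h)
-4*(q(-92, 59) - 1*(-1070)) = -4*((76 - 46*(-92)) - 1*(-1070)) = -4*((76 + 4232) + 1070) = -4*(4308 + 1070) = -4*5378 = -21512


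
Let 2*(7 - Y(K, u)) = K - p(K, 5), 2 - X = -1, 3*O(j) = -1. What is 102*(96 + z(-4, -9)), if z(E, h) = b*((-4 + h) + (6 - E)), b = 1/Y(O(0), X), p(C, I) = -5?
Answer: 68085/7 ≈ 9726.4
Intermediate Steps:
O(j) = -1/3 (O(j) = (1/3)*(-1) = -1/3)
X = 3 (X = 2 - 1*(-1) = 2 + 1 = 3)
Y(K, u) = 9/2 - K/2 (Y(K, u) = 7 - (K - 1*(-5))/2 = 7 - (K + 5)/2 = 7 - (5 + K)/2 = 7 + (-5/2 - K/2) = 9/2 - K/2)
b = 3/14 (b = 1/(9/2 - 1/2*(-1/3)) = 1/(9/2 + 1/6) = 1/(14/3) = 3/14 ≈ 0.21429)
z(E, h) = 3/7 - 3*E/14 + 3*h/14 (z(E, h) = 3*((-4 + h) + (6 - E))/14 = 3*(2 + h - E)/14 = 3/7 - 3*E/14 + 3*h/14)
102*(96 + z(-4, -9)) = 102*(96 + (3/7 - 3/14*(-4) + (3/14)*(-9))) = 102*(96 + (3/7 + 6/7 - 27/14)) = 102*(96 - 9/14) = 102*(1335/14) = 68085/7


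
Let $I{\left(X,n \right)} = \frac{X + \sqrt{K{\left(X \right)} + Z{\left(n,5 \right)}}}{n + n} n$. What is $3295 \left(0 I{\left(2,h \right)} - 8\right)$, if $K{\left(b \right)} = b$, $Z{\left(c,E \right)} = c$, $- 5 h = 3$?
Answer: $-26360$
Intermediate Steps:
$h = - \frac{3}{5}$ ($h = \left(- \frac{1}{5}\right) 3 = - \frac{3}{5} \approx -0.6$)
$I{\left(X,n \right)} = \frac{X}{2} + \frac{\sqrt{X + n}}{2}$ ($I{\left(X,n \right)} = \frac{X + \sqrt{X + n}}{n + n} n = \frac{X + \sqrt{X + n}}{2 n} n = \frac{X}{2} + \frac{\sqrt{X + n}}{2}$)
$3295 \left(0 I{\left(2,h \right)} - 8\right) = 3295 \left(0 \left(\frac{1}{2} \cdot 2 + \frac{\sqrt{2 - \frac{3}{5}}}{2}\right) - 8\right) = 3295 \left(0 \left(1 + \frac{\sqrt{\frac{7}{5}}}{2}\right) - 8\right) = 3295 \left(0 \left(1 + \frac{\frac{1}{5} \sqrt{35}}{2}\right) - 8\right) = 3295 \left(0 \left(1 + \frac{\sqrt{35}}{10}\right) - 8\right) = 3295 \left(0 - 8\right) = 3295 \left(-8\right) = -26360$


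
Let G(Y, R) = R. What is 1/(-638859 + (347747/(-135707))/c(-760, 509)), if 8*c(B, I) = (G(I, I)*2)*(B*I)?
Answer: -6680230000730/4267725058036019323 ≈ -1.5653e-6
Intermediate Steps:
c(B, I) = B*I²/4 (c(B, I) = ((I*2)*(B*I))/8 = ((2*I)*(B*I))/8 = (2*B*I²)/8 = B*I²/4)
1/(-638859 + (347747/(-135707))/c(-760, 509)) = 1/(-638859 + (347747/(-135707))/(((¼)*(-760)*509²))) = 1/(-638859 + (347747*(-1/135707))/(((¼)*(-760)*259081))) = 1/(-638859 - 347747/135707/(-49225390)) = 1/(-638859 - 347747/135707*(-1/49225390)) = 1/(-638859 + 347747/6680230000730) = 1/(-4267725058036019323/6680230000730) = -6680230000730/4267725058036019323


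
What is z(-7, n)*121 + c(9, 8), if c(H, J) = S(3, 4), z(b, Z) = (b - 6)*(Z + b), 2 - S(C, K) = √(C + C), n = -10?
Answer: 26743 - √6 ≈ 26741.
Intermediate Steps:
S(C, K) = 2 - √2*√C (S(C, K) = 2 - √(C + C) = 2 - √(2*C) = 2 - √2*√C)
z(b, Z) = (-6 + b)*(Z + b)
c(H, J) = 2 - √6 (c(H, J) = 2 - √2*√3 = 2 - √6)
z(-7, n)*121 + c(9, 8) = ((-7)² - 6*(-10) - 6*(-7) - 10*(-7))*121 + (2 - √6) = (49 + 60 + 42 + 70)*121 + (2 - √6) = 221*121 + (2 - √6) = 26741 + (2 - √6) = 26743 - √6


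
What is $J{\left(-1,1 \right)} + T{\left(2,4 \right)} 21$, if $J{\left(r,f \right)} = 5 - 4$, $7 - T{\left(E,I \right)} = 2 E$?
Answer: $64$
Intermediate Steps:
$T{\left(E,I \right)} = 7 - 2 E$
$J{\left(r,f \right)} = 1$
$J{\left(-1,1 \right)} + T{\left(2,4 \right)} 21 = 1 + \left(7 - 4\right) 21 = 1 + 3 \cdot 21 = 1 + 63 = 64$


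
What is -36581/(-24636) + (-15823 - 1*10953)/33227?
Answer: 555823351/818580372 ≈ 0.67901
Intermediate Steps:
-36581/(-24636) + (-15823 - 1*10953)/33227 = -36581*(-1/24636) + (-15823 - 10953)*(1/33227) = 36581/24636 - 26776*1/33227 = 36581/24636 - 26776/33227 = 555823351/818580372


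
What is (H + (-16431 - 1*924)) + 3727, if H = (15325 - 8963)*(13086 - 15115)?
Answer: -12922126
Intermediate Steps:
H = -12908498 (H = 6362*(-2029) = -12908498)
(H + (-16431 - 1*924)) + 3727 = (-12908498 + (-16431 - 1*924)) + 3727 = (-12908498 + (-16431 - 924)) + 3727 = (-12908498 - 17355) + 3727 = -12925853 + 3727 = -12922126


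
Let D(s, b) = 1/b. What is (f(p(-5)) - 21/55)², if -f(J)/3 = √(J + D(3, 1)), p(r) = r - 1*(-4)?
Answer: 441/3025 ≈ 0.14579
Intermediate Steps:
p(r) = 4 + r (p(r) = r + 4 = 4 + r)
f(J) = -3*√(1 + J) (f(J) = -3*√(J + 1/1) = -3*√(J + 1) = -3*√(1 + J))
(f(p(-5)) - 21/55)² = (-3*√(1 + (4 - 5)) - 21/55)² = (-3*√(1 - 1) - 21*1/55)² = (-3*√0 - 21/55)² = (-3*0 - 21/55)² = (0 - 21/55)² = (-21/55)² = 441/3025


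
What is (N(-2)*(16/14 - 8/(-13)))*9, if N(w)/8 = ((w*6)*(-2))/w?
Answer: -138240/91 ≈ -1519.1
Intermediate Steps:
N(w) = -96 (N(w) = 8*(((w*6)*(-2))/w) = 8*(((6*w)*(-2))/w) = 8*((-12*w)/w) = 8*(-12) = -96)
(N(-2)*(16/14 - 8/(-13)))*9 = -96*(16/14 - 8/(-13))*9 = -96*(16*(1/14) - 8*(-1/13))*9 = -96*(8/7 + 8/13)*9 = -96*160/91*9 = -15360/91*9 = -138240/91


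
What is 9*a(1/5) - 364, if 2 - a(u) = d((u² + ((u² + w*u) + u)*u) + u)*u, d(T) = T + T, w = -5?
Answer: -216448/625 ≈ -346.32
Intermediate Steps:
d(T) = 2*T
a(u) = 2 - u*(2*u + 2*u² + 2*u*(u² - 4*u)) (a(u) = 2 - 2*((u² + ((u² - 5*u) + u)*u) + u)*u = 2 - 2*((u² + (u² - 4*u)*u) + u)*u = 2 - 2*((u² + u*(u² - 4*u)) + u)*u = 2 - 2*(u + u² + u*(u² - 4*u))*u = 2 - (2*u + 2*u² + 2*u*(u² - 4*u))*u = 2 - u*(2*u + 2*u² + 2*u*(u² - 4*u)))
9*a(1/5) - 364 = 9*(2 + 2*(1/5)²*(-1 - (1/5)² + 3/5)) - 364 = 9*(2 + 2*(⅕)²*(-1 - (⅕)² + 3*(⅕))) - 364 = 9*(2 + 2*(1/25)*(-1 - 1*1/25 + ⅗)) - 364 = 9*(2 + 2*(1/25)*(-1 - 1/25 + ⅗)) - 364 = 9*(2 + 2*(1/25)*(-11/25)) - 364 = 9*(2 - 22/625) - 364 = 9*(1228/625) - 364 = 11052/625 - 364 = -216448/625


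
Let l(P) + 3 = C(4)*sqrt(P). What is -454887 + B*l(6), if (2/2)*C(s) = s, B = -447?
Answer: -453546 - 1788*sqrt(6) ≈ -4.5793e+5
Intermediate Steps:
C(s) = s
l(P) = -3 + 4*sqrt(P)
-454887 + B*l(6) = -454887 - 447*(-3 + 4*sqrt(6)) = -454887 + (1341 - 1788*sqrt(6)) = -453546 - 1788*sqrt(6)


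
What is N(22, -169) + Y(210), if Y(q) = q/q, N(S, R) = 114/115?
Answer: 229/115 ≈ 1.9913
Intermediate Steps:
N(S, R) = 114/115 (N(S, R) = 114*(1/115) = 114/115)
Y(q) = 1
N(22, -169) + Y(210) = 114/115 + 1 = 229/115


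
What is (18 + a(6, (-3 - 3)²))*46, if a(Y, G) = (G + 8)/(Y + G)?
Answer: 18400/21 ≈ 876.19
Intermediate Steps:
a(Y, G) = (8 + G)/(G + Y)
(18 + a(6, (-3 - 3)²))*46 = (18 + (8 + (-3 - 3)²)/((-3 - 3)² + 6))*46 = (18 + (8 + (-6)²)/((-6)² + 6))*46 = (18 + (8 + 36)/(36 + 6))*46 = (18 + 44/42)*46 = (18 + (1/42)*44)*46 = (18 + 22/21)*46 = (400/21)*46 = 18400/21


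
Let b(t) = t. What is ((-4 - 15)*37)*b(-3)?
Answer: 2109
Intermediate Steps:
((-4 - 15)*37)*b(-3) = ((-4 - 15)*37)*(-3) = -19*37*(-3) = -703*(-3) = 2109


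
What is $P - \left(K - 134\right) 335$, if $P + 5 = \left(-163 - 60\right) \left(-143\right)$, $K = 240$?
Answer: $-3626$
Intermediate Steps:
$P = 31884$ ($P = -5 + \left(-163 - 60\right) \left(-143\right) = -5 - -31889 = -5 + 31889 = 31884$)
$P - \left(K - 134\right) 335 = 31884 - \left(240 - 134\right) 335 = 31884 - 106 \cdot 335 = 31884 - 35510 = -3626$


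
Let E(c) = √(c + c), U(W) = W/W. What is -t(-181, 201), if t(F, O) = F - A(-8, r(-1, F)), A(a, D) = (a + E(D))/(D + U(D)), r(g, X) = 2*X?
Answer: 65349/361 - 2*I*√181/361 ≈ 181.02 - 0.074535*I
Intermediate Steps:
U(W) = 1
E(c) = √2*√c (E(c) = √(2*c) = √2*√c)
A(a, D) = (a + √2*√D)/(1 + D) (A(a, D) = (a + √2*√D)/(D + 1) = (a + √2*√D)/(1 + D))
t(F, O) = F - (-8 + 2*√F)/(1 + 2*F) (t(F, O) = F - (-8 + √2*√(2*F))/(1 + 2*F) = F - (-8 + √2*(√2*√F))/(1 + 2*F) = F - (-8 + 2*√F)/(1 + 2*F))
-t(-181, 201) = -(8 - 2*I*√181 - 181*(1 + 2*(-181)))/(1 + 2*(-181)) = -(8 - 2*I*√181 - 181*(1 - 362))/(1 - 362) = -(8 - 2*I*√181 - 181*(-361))/(-361) = -(-1)*(8 - 2*I*√181 + 65341)/361 = -(-1)*(65349 - 2*I*√181)/361 = -(-65349/361 + 2*I*√181/361) = 65349/361 - 2*I*√181/361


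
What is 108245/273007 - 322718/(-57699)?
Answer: 94349901281/15752230893 ≈ 5.9896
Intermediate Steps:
108245/273007 - 322718/(-57699) = 108245*(1/273007) - 322718*(-1/57699) = 108245/273007 + 322718/57699 = 94349901281/15752230893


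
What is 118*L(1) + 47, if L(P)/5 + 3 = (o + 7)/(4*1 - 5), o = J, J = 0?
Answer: -5853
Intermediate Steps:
o = 0
L(P) = -50 (L(P) = -15 + 5*((0 + 7)/(4*1 - 5)) = -15 + 5*(7/(4 - 5)) = -15 + 5*(7/(-1)) = -15 + 5*(7*(-1)) = -15 + 5*(-7) = -15 - 35 = -50)
118*L(1) + 47 = 118*(-50) + 47 = -5900 + 47 = -5853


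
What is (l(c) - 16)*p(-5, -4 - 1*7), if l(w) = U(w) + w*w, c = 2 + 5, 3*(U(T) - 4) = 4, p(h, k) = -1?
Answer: -115/3 ≈ -38.333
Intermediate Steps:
U(T) = 16/3 (U(T) = 4 + (1/3)*4 = 4 + 4/3 = 16/3)
c = 7
l(w) = 16/3 + w**2 (l(w) = 16/3 + w*w = 16/3 + w**2)
(l(c) - 16)*p(-5, -4 - 1*7) = ((16/3 + 7**2) - 16)*(-1) = ((16/3 + 49) - 16)*(-1) = (163/3 - 16)*(-1) = (115/3)*(-1) = -115/3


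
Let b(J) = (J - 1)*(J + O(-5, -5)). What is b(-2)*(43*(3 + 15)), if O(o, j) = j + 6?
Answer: 2322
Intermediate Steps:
O(o, j) = 6 + j
b(J) = (1 + J)*(-1 + J) (b(J) = (J - 1)*(J + (6 - 5)) = (-1 + J)*(J + 1) = (-1 + J)*(1 + J) = (1 + J)*(-1 + J))
b(-2)*(43*(3 + 15)) = (-1 + (-2)**2)*(43*(3 + 15)) = (-1 + 4)*(43*18) = 3*774 = 2322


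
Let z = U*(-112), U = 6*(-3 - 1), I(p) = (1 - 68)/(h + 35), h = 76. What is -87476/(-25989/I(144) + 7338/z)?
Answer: -2625679616/1292462933 ≈ -2.0315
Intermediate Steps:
I(p) = -67/111 (I(p) = (1 - 68)/(76 + 35) = -67/111)
U = -24 (U = 6*(-4) = -24)
z = 2688 (z = -24*(-112) = 2688)
-87476/(-25989/I(144) + 7338/z) = -87476/(-25989/(-67/111) + 7338/2688) = -87476/(-25989*(-111/67) + 7338*(1/2688)) = -87476/(2884779/67 + 1223/448) = -87476/1292462933/30016 = -87476*30016/1292462933 = -2625679616/1292462933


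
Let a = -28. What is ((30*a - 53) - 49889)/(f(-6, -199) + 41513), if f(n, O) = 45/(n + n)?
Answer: -203128/166037 ≈ -1.2234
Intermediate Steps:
f(n, O) = 45/(2*n) (f(n, O) = 45/((2*n)) = 45*(1/(2*n)) = 45/(2*n))
((30*a - 53) - 49889)/(f(-6, -199) + 41513) = ((30*(-28) - 53) - 49889)/((45/2)/(-6) + 41513) = ((-840 - 53) - 49889)/((45/2)*(-⅙) + 41513) = (-893 - 49889)/(-15/4 + 41513) = -50782/166037/4 = -50782*4/166037 = -203128/166037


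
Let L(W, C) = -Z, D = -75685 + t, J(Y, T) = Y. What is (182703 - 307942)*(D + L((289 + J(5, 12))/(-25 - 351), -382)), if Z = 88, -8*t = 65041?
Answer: 84063547775/8 ≈ 1.0508e+10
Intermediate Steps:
t = -65041/8 (t = -⅛*65041 = -65041/8 ≈ -8130.1)
D = -670521/8 (D = -75685 - 65041/8 = -670521/8 ≈ -83815.)
L(W, C) = -88 (L(W, C) = -1*88 = -88)
(182703 - 307942)*(D + L((289 + J(5, 12))/(-25 - 351), -382)) = (182703 - 307942)*(-670521/8 - 88) = -125239*(-671225/8) = 84063547775/8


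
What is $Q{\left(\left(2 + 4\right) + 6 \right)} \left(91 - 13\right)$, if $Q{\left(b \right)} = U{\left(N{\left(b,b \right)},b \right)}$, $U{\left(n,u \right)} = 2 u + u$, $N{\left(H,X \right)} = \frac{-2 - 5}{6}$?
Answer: $2808$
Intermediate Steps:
$N{\left(H,X \right)} = - \frac{7}{6}$ ($N{\left(H,X \right)} = \left(-7\right) \frac{1}{6} = - \frac{7}{6}$)
$U{\left(n,u \right)} = 3 u$
$Q{\left(b \right)} = 3 b$
$Q{\left(\left(2 + 4\right) + 6 \right)} \left(91 - 13\right) = 3 \left(\left(2 + 4\right) + 6\right) \left(91 - 13\right) = 3 \left(6 + 6\right) 78 = 3 \cdot 12 \cdot 78 = 36 \cdot 78 = 2808$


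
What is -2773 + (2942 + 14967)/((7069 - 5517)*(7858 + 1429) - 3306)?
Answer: -39959239305/14410118 ≈ -2773.0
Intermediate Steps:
-2773 + (2942 + 14967)/((7069 - 5517)*(7858 + 1429) - 3306) = -2773 + 17909/(1552*9287 - 3306) = -2773 + 17909/(14413424 - 3306) = -2773 + 17909/14410118 = -39959239305/14410118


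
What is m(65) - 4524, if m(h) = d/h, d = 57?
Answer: -294003/65 ≈ -4523.1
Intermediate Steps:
m(h) = 57/h
m(65) - 4524 = 57/65 - 4524 = -294003/65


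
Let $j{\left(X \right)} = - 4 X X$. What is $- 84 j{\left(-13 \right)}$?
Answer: $56784$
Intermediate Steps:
$j{\left(X \right)} = - 4 X^{2}$
$- 84 j{\left(-13 \right)} = - 84 \left(- 4 \left(-13\right)^{2}\right) = - 84 \left(\left(-4\right) 169\right) = \left(-84\right) \left(-676\right) = 56784$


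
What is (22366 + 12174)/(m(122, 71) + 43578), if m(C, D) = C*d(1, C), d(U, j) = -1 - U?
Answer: 17270/21667 ≈ 0.79706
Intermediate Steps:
m(C, D) = -2*C (m(C, D) = C*(-1 - 1*1) = C*(-1 - 1) = C*(-2) = -2*C)
(22366 + 12174)/(m(122, 71) + 43578) = (22366 + 12174)/(-2*122 + 43578) = 34540/(-244 + 43578) = 34540/43334 = 34540*(1/43334) = 17270/21667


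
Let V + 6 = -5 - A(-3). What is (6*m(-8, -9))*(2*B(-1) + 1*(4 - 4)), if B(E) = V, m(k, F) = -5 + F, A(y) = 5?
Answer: 2688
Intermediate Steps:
V = -16 (V = -6 + (-5 - 1*5) = -6 + (-5 - 5) = -6 - 10 = -16)
B(E) = -16
(6*m(-8, -9))*(2*B(-1) + 1*(4 - 4)) = (6*(-5 - 9))*(2*(-16) + 1*(4 - 4)) = (6*(-14))*(-32 + 1*0) = -84*(-32 + 0) = -84*(-32) = 2688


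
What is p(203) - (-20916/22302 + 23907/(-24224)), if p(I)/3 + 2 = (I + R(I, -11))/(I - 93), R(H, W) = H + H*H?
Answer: 53336936641/47164128 ≈ 1130.9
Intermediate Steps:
R(H, W) = H + H**2
p(I) = -6 + 3*(I + I*(1 + I))/(-93 + I) (p(I) = -6 + 3*((I + I*(1 + I))/(I - 93)) = -6 + 3*((I + I*(1 + I))/(-93 + I)) = -6 + 3*(I + I*(1 + I))/(-93 + I))
p(203) - (-20916/22302 + 23907/(-24224)) = 3*(186 + 203**2)/(-93 + 203) - (-20916/22302 + 23907/(-24224)) = 3*(186 + 41209)/110 - (-20916*1/22302 + 23907*(-1/24224)) = 3*(1/110)*41395 - (-166/177 - 23907/24224) = 24837/22 - 1*(-8252723/4287648) = 24837/22 + 8252723/4287648 = 53336936641/47164128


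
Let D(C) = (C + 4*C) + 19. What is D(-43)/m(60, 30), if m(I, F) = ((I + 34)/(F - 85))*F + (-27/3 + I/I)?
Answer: 539/163 ≈ 3.3067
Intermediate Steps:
D(C) = 19 + 5*C (D(C) = 5*C + 19 = 19 + 5*C)
m(I, F) = -8 + F*(34 + I)/(-85 + F) (m(I, F) = ((34 + I)/(-85 + F))*F + (-27*⅓ + 1) = ((34 + I)/(-85 + F))*F + (-9 + 1) = F*(34 + I)/(-85 + F) - 8 = -8 + F*(34 + I)/(-85 + F))
D(-43)/m(60, 30) = (19 + 5*(-43))/(((680 + 26*30 + 30*60)/(-85 + 30))) = (19 - 215)/(((680 + 780 + 1800)/(-55))) = -196/((-1/55*3260)) = -196/(-652/11) = -196*(-11/652) = 539/163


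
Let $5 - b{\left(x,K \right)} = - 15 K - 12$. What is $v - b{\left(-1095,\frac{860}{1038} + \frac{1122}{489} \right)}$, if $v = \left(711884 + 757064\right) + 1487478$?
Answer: $\frac{83366456411}{28199} \approx 2.9564 \cdot 10^{6}$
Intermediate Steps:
$v = 2956426$ ($v = 1468948 + 1487478 = 2956426$)
$b{\left(x,K \right)} = 17 + 15 K$ ($b{\left(x,K \right)} = 5 - \left(- 15 K - 12\right) = 5 - \left(-12 - 15 K\right) = 5 + \left(12 + 15 K\right) = 17 + 15 K$)
$v - b{\left(-1095,\frac{860}{1038} + \frac{1122}{489} \right)} = 2956426 - \left(17 + 15 \left(\frac{860}{1038} + \frac{1122}{489}\right)\right) = 2956426 - \left(17 + 15 \left(860 \cdot \frac{1}{1038} + 1122 \cdot \frac{1}{489}\right)\right) = 2956426 - \left(17 + 15 \left(\frac{430}{519} + \frac{374}{163}\right)\right) = 2956426 - \left(17 + 15 \cdot \frac{264196}{84597}\right) = 2956426 - \left(17 + \frac{1320980}{28199}\right) = 2956426 - \frac{1800363}{28199} = \frac{83366456411}{28199}$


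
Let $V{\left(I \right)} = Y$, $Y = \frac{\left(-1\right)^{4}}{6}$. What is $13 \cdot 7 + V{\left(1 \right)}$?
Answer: $\frac{547}{6} \approx 91.167$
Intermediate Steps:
$Y = \frac{1}{6}$ ($Y = 1 \cdot \frac{1}{6} = \frac{1}{6} \approx 0.16667$)
$V{\left(I \right)} = \frac{1}{6}$
$13 \cdot 7 + V{\left(1 \right)} = 13 \cdot 7 + \frac{1}{6} = 91 + \frac{1}{6} = \frac{547}{6}$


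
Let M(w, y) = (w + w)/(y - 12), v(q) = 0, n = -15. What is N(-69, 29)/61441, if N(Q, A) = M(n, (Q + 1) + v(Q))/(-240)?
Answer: -1/39322240 ≈ -2.5431e-8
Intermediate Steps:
M(w, y) = 2*w/(-12 + y) (M(w, y) = (2*w)/(-12 + y) = 2*w/(-12 + y))
N(Q, A) = 1/(8*(-11 + Q)) (N(Q, A) = (2*(-15)/(-12 + ((Q + 1) + 0)))/(-240) = (2*(-15)/(-12 + ((1 + Q) + 0)))*(-1/240) = (2*(-15)/(-12 + (1 + Q)))*(-1/240) = (2*(-15)/(-11 + Q))*(-1/240) = -30/(-11 + Q)*(-1/240) = 1/(8*(-11 + Q)))
N(-69, 29)/61441 = (1/(8*(-11 - 69)))/61441 = ((⅛)/(-80))*(1/61441) = ((⅛)*(-1/80))*(1/61441) = -1/640*1/61441 = -1/39322240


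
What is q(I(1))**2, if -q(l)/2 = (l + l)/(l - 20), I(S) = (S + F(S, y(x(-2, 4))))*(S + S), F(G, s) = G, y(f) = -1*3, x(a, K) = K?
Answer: 1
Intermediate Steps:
y(f) = -3
I(S) = 4*S**2 (I(S) = (S + S)*(S + S) = (2*S)*(2*S) = 4*S**2)
q(l) = -4*l/(-20 + l) (q(l) = -2*(l + l)/(l - 20) = -2*2*l/(-20 + l) = -4*l/(-20 + l))
q(I(1))**2 = (-4*4*1**2/(-20 + 4*1**2))**2 = (-4*4*1/(-20 + 4*1))**2 = (-4*4/(-20 + 4))**2 = (-4*4/(-16))**2 = (-4*4*(-1/16))**2 = 1**2 = 1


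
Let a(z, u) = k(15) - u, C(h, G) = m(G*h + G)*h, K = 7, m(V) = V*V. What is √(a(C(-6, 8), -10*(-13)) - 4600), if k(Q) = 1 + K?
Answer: I*√4722 ≈ 68.717*I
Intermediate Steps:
m(V) = V²
k(Q) = 8 (k(Q) = 1 + 7 = 8)
C(h, G) = h*(G + G*h)² (C(h, G) = (G*h + G)²*h = (G + G*h)²*h = h*(G + G*h)²)
a(z, u) = 8 - u
√(a(C(-6, 8), -10*(-13)) - 4600) = √((8 - (-10)*(-13)) - 4600) = √((8 - 1*130) - 4600) = √((8 - 130) - 4600) = √(-122 - 4600) = √(-4722) = I*√4722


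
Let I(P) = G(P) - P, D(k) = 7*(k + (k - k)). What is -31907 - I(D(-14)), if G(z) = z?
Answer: -31907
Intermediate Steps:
D(k) = 7*k (D(k) = 7*(k + 0) = 7*k)
I(P) = 0 (I(P) = P - P = 0)
-31907 - I(D(-14)) = -31907 - 1*0 = -31907 + 0 = -31907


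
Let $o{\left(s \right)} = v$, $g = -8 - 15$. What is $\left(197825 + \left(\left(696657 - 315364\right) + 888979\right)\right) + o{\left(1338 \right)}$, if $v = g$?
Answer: $1468074$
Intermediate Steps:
$g = -23$ ($g = -8 - 15 = -23$)
$v = -23$
$o{\left(s \right)} = -23$
$\left(197825 + \left(\left(696657 - 315364\right) + 888979\right)\right) + o{\left(1338 \right)} = \left(197825 + \left(\left(696657 - 315364\right) + 888979\right)\right) - 23 = \left(197825 + \left(381293 + 888979\right)\right) - 23 = \left(197825 + 1270272\right) - 23 = 1468097 - 23 = 1468074$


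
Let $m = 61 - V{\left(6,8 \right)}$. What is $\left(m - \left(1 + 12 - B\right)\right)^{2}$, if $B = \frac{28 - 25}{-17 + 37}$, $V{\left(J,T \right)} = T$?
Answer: $\frac{644809}{400} \approx 1612.0$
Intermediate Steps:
$B = \frac{3}{20} \approx 0.15$
$m = 53$ ($m = 61 - 8 = 53$)
$\left(m - \left(1 + 12 - B\right)\right)^{2} = \left(53 - \left(\frac{17}{20} + 12\right)\right)^{2} = \left(53 + \left(\frac{3}{20} - \left(1 + 12\right)\right)\right)^{2} = \left(53 + \left(\frac{3}{20} - 13\right)\right)^{2} = \left(53 - \frac{257}{20}\right)^{2} = \left(\frac{803}{20}\right)^{2} = \frac{644809}{400}$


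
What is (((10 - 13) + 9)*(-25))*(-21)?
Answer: 3150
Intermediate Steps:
(((10 - 13) + 9)*(-25))*(-21) = ((-3 + 9)*(-25))*(-21) = (6*(-25))*(-21) = -150*(-21) = 3150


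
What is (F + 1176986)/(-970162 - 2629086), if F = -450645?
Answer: -726341/3599248 ≈ -0.20180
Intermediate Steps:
(F + 1176986)/(-970162 - 2629086) = (-450645 + 1176986)/(-970162 - 2629086) = 726341/(-3599248) = 726341*(-1/3599248) = -726341/3599248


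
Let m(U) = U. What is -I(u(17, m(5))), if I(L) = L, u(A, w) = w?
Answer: -5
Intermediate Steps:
-I(u(17, m(5))) = -1*5 = -5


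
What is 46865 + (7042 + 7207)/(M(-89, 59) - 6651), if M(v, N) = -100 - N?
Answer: 319136401/6810 ≈ 46863.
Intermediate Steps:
46865 + (7042 + 7207)/(M(-89, 59) - 6651) = 46865 + (7042 + 7207)/((-100 - 1*59) - 6651) = 46865 + 14249/((-100 - 59) - 6651) = 46865 + 14249/(-159 - 6651) = 46865 + 14249/(-6810) = 46865 + 14249*(-1/6810) = 46865 - 14249/6810 = 319136401/6810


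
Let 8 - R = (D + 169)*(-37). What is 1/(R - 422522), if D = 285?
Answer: -1/405716 ≈ -2.4648e-6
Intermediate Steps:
R = 16806 (R = 8 - (285 + 169)*(-37) = 8 - 454*(-37) = 8 - 1*(-16798) = 8 + 16798 = 16806)
1/(R - 422522) = 1/(16806 - 422522) = 1/(-405716) = -1/405716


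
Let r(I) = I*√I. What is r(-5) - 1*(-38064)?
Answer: 38064 - 5*I*√5 ≈ 38064.0 - 11.18*I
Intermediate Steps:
r(I) = I^(3/2)
r(-5) - 1*(-38064) = (-5)^(3/2) - 1*(-38064) = -5*I*√5 + 38064 = 38064 - 5*I*√5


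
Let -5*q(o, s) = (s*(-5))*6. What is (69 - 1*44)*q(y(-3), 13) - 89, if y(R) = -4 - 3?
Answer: 1861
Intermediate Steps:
y(R) = -7
q(o, s) = 6*s (q(o, s) = -s*(-5)*6/5 = -(-5*s)*6/5 = -(-6)*s = 6*s)
(69 - 1*44)*q(y(-3), 13) - 89 = (69 - 1*44)*(6*13) - 89 = (69 - 44)*78 - 89 = 25*78 - 89 = 1950 - 89 = 1861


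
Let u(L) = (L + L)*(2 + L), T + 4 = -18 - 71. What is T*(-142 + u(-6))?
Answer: 8742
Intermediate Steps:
T = -93 (T = -4 + (-18 - 71) = -4 - 89 = -93)
u(L) = 2*L*(2 + L) (u(L) = (2*L)*(2 + L) = 2*L*(2 + L))
T*(-142 + u(-6)) = -93*(-142 + 2*(-6)*(2 - 6)) = -93*(-142 + 2*(-6)*(-4)) = -93*(-142 + 48) = -93*(-94) = 8742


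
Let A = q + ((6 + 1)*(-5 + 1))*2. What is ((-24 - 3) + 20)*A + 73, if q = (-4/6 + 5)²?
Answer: 3002/9 ≈ 333.56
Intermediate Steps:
q = 169/9 (q = (-4*⅙ + 5)² = (-⅔ + 5)² = (13/3)² = 169/9 ≈ 18.778)
A = -335/9 (A = 169/9 + ((6 + 1)*(-5 + 1))*2 = 169/9 + (7*(-4))*2 = 169/9 - 28*2 = 169/9 - 56 = -335/9 ≈ -37.222)
((-24 - 3) + 20)*A + 73 = ((-24 - 3) + 20)*(-335/9) + 73 = (-27 + 20)*(-335/9) + 73 = -7*(-335/9) + 73 = 2345/9 + 73 = 3002/9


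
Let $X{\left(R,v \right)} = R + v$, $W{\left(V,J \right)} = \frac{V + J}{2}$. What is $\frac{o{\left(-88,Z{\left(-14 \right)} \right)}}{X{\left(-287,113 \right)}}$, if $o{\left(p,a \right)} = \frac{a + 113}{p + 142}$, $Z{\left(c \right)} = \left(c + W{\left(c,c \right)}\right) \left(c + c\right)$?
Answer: $- \frac{299}{3132} \approx -0.095466$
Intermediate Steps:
$W{\left(V,J \right)} = \frac{J}{2} + \frac{V}{2}$ ($W{\left(V,J \right)} = \left(J + V\right) \frac{1}{2} = \frac{J}{2} + \frac{V}{2}$)
$Z{\left(c \right)} = 4 c^{2}$ ($Z{\left(c \right)} = \left(c + \left(\frac{c}{2} + \frac{c}{2}\right)\right) \left(c + c\right) = \left(c + c\right) 2 c = 2 c 2 c = 4 c^{2}$)
$o{\left(p,a \right)} = \frac{113 + a}{142 + p}$
$\frac{o{\left(-88,Z{\left(-14 \right)} \right)}}{X{\left(-287,113 \right)}} = \frac{\frac{1}{142 - 88} \left(113 + 4 \left(-14\right)^{2}\right)}{-287 + 113} = \frac{\frac{1}{54} \left(113 + 4 \cdot 196\right)}{-174} = \frac{113 + 784}{54} \left(- \frac{1}{174}\right) = \frac{1}{54} \cdot 897 \left(- \frac{1}{174}\right) = \frac{299}{18} \left(- \frac{1}{174}\right) = - \frac{299}{3132}$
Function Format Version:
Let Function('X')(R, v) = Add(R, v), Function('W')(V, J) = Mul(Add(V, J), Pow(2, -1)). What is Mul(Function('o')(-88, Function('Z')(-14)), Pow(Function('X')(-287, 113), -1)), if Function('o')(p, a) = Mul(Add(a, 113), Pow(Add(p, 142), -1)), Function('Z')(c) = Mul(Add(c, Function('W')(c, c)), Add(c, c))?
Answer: Rational(-299, 3132) ≈ -0.095466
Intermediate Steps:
Function('W')(V, J) = Add(Mul(Rational(1, 2), J), Mul(Rational(1, 2), V)) (Function('W')(V, J) = Mul(Add(J, V), Rational(1, 2)) = Add(Mul(Rational(1, 2), J), Mul(Rational(1, 2), V)))
Function('Z')(c) = Mul(4, Pow(c, 2)) (Function('Z')(c) = Mul(Add(c, Add(Mul(Rational(1, 2), c), Mul(Rational(1, 2), c))), Add(c, c)) = Mul(Add(c, c), Mul(2, c)) = Mul(Mul(2, c), Mul(2, c)) = Mul(4, Pow(c, 2)))
Function('o')(p, a) = Mul(Pow(Add(142, p), -1), Add(113, a)) (Function('o')(p, a) = Mul(Add(113, a), Pow(Add(142, p), -1)) = Mul(Pow(Add(142, p), -1), Add(113, a)))
Mul(Function('o')(-88, Function('Z')(-14)), Pow(Function('X')(-287, 113), -1)) = Mul(Mul(Pow(Add(142, -88), -1), Add(113, Mul(4, Pow(-14, 2)))), Pow(Add(-287, 113), -1)) = Mul(Mul(Pow(54, -1), Add(113, Mul(4, 196))), Pow(-174, -1)) = Mul(Mul(Rational(1, 54), Add(113, 784)), Rational(-1, 174)) = Mul(Mul(Rational(1, 54), 897), Rational(-1, 174)) = Mul(Rational(299, 18), Rational(-1, 174)) = Rational(-299, 3132)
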